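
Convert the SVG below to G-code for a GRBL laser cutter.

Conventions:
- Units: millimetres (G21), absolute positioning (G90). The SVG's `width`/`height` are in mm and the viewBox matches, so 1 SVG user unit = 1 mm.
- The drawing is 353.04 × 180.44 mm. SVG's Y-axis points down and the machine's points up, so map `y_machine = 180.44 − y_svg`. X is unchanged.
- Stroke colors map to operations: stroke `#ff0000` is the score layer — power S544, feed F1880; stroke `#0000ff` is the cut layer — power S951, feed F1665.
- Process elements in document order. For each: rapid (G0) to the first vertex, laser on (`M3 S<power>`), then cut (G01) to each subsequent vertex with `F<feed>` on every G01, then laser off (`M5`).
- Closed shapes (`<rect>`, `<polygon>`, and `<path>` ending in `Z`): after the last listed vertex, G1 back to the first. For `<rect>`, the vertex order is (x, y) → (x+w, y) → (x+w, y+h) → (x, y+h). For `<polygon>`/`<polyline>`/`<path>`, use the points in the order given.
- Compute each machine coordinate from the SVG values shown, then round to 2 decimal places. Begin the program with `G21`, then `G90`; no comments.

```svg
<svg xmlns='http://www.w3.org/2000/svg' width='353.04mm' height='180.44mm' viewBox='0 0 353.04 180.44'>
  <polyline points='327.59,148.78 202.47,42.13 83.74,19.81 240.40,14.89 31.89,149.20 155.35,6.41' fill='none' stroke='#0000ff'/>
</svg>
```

G21
G90
G0 X327.59 Y31.66
M3 S951
G01 X202.47 Y138.31 F1665
G01 X83.74 Y160.63 F1665
G01 X240.40 Y165.55 F1665
G01 X31.89 Y31.24 F1665
G01 X155.35 Y174.03 F1665
M5

Since the viewBox matches the mm dimensions, user units are millimetres directly. The only transform is the Y-flip y_m = 180.44 − y_svg.

Shape 1 is a open polyline drawn with `<polyline>`. Its stroke #0000ff means cut at S951, F1665. After flipping Y the toolpath is (327.59,31.66) → (202.47,138.31) → (83.74,160.63) → (240.40,165.55) → (31.89,31.24) → (155.35,174.03).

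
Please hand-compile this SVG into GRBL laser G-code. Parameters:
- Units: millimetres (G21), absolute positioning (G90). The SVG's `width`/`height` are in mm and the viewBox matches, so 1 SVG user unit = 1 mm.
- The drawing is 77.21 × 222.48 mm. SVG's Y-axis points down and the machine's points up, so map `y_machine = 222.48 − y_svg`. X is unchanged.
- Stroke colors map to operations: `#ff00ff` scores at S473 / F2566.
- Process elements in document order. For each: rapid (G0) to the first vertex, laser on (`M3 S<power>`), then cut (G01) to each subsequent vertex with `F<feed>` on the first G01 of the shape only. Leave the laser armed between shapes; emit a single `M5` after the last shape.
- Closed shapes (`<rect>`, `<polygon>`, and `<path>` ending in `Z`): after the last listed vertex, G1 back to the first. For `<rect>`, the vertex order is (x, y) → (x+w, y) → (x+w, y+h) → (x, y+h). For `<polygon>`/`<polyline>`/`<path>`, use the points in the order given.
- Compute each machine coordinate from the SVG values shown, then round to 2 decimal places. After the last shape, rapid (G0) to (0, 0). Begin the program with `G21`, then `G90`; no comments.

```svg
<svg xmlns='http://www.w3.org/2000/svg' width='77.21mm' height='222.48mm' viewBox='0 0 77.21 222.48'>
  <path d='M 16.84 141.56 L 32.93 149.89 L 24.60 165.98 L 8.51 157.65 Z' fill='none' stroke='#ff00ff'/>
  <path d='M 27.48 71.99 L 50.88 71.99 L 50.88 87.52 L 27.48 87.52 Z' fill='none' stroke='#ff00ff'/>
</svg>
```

G21
G90
G0 X16.84 Y80.92
M3 S473
G01 X32.93 Y72.59 F2566
G01 X24.60 Y56.50
G01 X8.51 Y64.83
G01 X16.84 Y80.92
G0 X27.48 Y150.49
M3 S473
G01 X50.88 Y150.49 F2566
G01 X50.88 Y134.96
G01 X27.48 Y134.96
G01 X27.48 Y150.49
M5
G0 X0.00 Y0.00

viewBox `0 0 77.21 222.48` with mm width/height → 1 unit = 1 mm. Flip: y_m = 222.48 − y_svg.

**Shape 1** — `<path>` regular polygon, stroke `#ff00ff` → score (S473, F2566). Machine vertices: (16.84,80.92) → (32.93,72.59) → (24.60,56.50) → (8.51,64.83) → (16.84,80.92). Closed: final G1 returns to the first vertex.

**Shape 2** — `<path>` rectangle, stroke `#ff00ff` → score (S473, F2566). Machine vertices: (27.48,150.49) → (50.88,150.49) → (50.88,134.96) → (27.48,134.96) → (27.48,150.49). Closed: final G1 returns to the first vertex.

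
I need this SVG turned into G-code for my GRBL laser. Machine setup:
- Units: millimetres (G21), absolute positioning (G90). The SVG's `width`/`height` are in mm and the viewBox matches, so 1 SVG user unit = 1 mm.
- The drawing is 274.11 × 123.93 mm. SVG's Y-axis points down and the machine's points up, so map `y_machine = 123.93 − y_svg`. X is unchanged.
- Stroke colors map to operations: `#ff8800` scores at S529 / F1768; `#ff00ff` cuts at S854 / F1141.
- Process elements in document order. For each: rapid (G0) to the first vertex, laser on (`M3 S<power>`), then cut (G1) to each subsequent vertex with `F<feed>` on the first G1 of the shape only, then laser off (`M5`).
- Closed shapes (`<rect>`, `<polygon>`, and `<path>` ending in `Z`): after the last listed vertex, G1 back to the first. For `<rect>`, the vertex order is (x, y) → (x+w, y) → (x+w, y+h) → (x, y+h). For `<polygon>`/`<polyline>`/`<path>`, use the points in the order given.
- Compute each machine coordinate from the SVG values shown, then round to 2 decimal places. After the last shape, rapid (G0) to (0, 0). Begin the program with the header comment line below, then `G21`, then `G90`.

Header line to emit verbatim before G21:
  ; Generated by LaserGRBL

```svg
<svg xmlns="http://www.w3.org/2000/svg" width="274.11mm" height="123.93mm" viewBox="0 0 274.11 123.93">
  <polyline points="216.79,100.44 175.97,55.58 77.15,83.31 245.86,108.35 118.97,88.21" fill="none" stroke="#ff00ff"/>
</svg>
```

1 u = 1 mm; y_m = 123.93 − y.

[1] `<polyline>` open polyline, #ff00ff→cut S854 F1141: (216.79,23.49) → (175.97,68.35) → (77.15,40.62) → (245.86,15.58) → (118.97,35.72)

; Generated by LaserGRBL
G21
G90
G0 X216.79 Y23.49
M3 S854
G1 X175.97 Y68.35 F1141
G1 X77.15 Y40.62
G1 X245.86 Y15.58
G1 X118.97 Y35.72
M5
G0 X0.00 Y0.00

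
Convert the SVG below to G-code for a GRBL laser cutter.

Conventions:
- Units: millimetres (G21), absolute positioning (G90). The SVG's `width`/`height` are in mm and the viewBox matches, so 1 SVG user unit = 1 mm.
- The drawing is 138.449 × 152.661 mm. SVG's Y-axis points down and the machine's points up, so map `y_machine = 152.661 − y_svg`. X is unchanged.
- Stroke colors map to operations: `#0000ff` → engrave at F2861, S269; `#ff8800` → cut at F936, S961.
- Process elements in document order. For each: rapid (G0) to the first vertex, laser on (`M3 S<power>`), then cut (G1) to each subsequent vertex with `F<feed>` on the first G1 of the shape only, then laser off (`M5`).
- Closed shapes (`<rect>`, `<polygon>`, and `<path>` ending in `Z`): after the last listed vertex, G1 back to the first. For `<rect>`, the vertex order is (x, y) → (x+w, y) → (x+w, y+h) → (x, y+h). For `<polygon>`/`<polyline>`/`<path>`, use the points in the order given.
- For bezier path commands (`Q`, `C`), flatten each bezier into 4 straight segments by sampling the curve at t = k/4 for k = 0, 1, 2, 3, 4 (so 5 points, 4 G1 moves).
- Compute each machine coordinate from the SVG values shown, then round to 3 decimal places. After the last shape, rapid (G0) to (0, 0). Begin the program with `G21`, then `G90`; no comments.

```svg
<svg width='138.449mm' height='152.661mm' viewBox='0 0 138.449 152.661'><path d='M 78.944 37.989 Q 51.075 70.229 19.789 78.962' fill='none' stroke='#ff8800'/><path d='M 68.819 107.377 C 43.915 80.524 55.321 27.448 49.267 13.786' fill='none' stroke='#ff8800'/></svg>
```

G21
G90
G0 X78.944 Y114.672
M3 S961
G1 X64.796 Y100.021 F936
G1 X50.221 Y88.309
G1 X35.218 Y79.535
G1 X19.789 Y73.699
M5
G0 X68.819 Y45.284
M3 S961
G1 X56.109 Y69.315 F936
G1 X51.974 Y97.026
G1 X51.374 Y122.264
G1 X49.267 Y138.875
M5
G0 X0.000 Y0.000

viewBox `0 0 138.449 152.661` with mm width/height → 1 unit = 1 mm. Flip: y_m = 152.661 − y_svg.

**Shape 1** — `<path>` quadratic bezier, stroke `#ff8800` → cut (S961, F936). Control points (SVG): P0=(78.944,37.989), P1=(51.075,70.229), P2=(19.789,78.962); sampled at t=k/4. Machine vertices: (78.944,114.672) → (64.796,100.021) → (50.221,88.309) → (35.218,79.535) → (19.789,73.699). Open path.

**Shape 2** — `<path>` cubic bezier, stroke `#ff8800` → cut (S961, F936). Control points (SVG): P0=(68.819,107.377), P1=(43.915,80.524), P2=(55.321,27.448), P3=(49.267,13.786); sampled at t=k/4. Machine vertices: (68.819,45.284) → (56.109,69.315) → (51.974,97.026) → (51.374,122.264) → (49.267,138.875). Open path.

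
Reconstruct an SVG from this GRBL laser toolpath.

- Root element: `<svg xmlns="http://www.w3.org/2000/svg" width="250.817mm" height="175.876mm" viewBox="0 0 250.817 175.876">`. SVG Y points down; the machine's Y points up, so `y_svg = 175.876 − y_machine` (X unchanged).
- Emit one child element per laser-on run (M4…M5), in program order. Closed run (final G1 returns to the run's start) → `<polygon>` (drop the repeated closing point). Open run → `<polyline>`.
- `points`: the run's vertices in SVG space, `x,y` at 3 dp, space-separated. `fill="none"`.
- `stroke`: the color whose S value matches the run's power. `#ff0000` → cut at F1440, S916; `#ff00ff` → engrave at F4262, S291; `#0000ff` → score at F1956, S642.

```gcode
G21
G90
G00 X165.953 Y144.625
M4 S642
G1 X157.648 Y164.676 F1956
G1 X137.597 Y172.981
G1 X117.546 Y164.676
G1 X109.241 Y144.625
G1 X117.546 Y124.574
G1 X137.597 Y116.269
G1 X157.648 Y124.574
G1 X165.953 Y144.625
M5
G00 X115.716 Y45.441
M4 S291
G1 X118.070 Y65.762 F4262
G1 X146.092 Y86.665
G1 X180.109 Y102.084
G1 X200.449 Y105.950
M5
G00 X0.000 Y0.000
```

Each laser-on run becomes one SVG element. Flip Y back into SVG space with y_svg = 175.876 − y_machine.

Run 1: power S642 maps to stroke `#0000ff` (score). The run returns to its start, so emit a `<polygon>` with points (Y-flipped): 165.953,31.251 157.648,11.200 137.597,2.895 117.546,11.200 109.241,31.251 117.546,51.302 137.597,59.607 157.648,51.302.

Run 2: the run's S291 means `#ff00ff` (engrave). The run is open, so emit a `<polyline>` with points (Y-flipped): 115.716,130.435 118.070,110.114 146.092,89.211 180.109,73.792 200.449,69.926.

<svg xmlns="http://www.w3.org/2000/svg" width="250.817mm" height="175.876mm" viewBox="0 0 250.817 175.876">
  <polygon points="165.953,31.251 157.648,11.200 137.597,2.895 117.546,11.200 109.241,31.251 117.546,51.302 137.597,59.607 157.648,51.302" fill="none" stroke="#0000ff"/>
  <polyline points="115.716,130.435 118.070,110.114 146.092,89.211 180.109,73.792 200.449,69.926" fill="none" stroke="#ff00ff"/>
</svg>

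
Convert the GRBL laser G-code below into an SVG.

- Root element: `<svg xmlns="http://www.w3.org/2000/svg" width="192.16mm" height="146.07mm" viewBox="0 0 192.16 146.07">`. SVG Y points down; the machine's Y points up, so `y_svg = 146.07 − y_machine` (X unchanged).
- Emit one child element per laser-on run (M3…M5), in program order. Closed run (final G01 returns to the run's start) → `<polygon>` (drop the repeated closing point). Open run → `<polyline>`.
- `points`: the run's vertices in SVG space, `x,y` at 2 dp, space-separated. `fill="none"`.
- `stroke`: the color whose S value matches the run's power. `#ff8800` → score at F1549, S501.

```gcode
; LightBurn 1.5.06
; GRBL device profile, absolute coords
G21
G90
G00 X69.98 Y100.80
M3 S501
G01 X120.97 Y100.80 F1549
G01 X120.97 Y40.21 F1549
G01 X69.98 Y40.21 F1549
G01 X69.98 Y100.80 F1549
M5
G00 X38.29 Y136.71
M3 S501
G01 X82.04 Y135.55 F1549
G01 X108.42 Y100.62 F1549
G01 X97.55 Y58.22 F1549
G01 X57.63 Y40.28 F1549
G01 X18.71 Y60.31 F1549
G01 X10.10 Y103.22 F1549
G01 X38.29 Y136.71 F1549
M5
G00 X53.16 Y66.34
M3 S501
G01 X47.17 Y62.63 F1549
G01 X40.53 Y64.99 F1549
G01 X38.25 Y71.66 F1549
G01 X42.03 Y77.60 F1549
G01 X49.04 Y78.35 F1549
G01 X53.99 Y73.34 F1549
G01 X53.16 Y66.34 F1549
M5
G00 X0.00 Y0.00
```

<svg xmlns="http://www.w3.org/2000/svg" width="192.16mm" height="146.07mm" viewBox="0 0 192.16 146.07">
  <polygon points="69.98,45.27 120.97,45.27 120.97,105.86 69.98,105.86" fill="none" stroke="#ff8800"/>
  <polygon points="38.29,9.36 82.04,10.52 108.42,45.45 97.55,87.85 57.63,105.79 18.71,85.76 10.10,42.85" fill="none" stroke="#ff8800"/>
  <polygon points="53.16,79.73 47.17,83.44 40.53,81.08 38.25,74.41 42.03,68.47 49.04,67.72 53.99,72.73" fill="none" stroke="#ff8800"/>
</svg>

Machine Y-up, SVG Y-down with viewBox height 146.07, so y_svg = 146.07 − y_machine; X carries over. Every run uses S501, so all elements get stroke `#ff8800` (score).

Run 1: The run returns to its start, so emit a `<polygon>` with points (Y-flipped): 69.98,45.27 120.97,45.27 120.97,105.86 69.98,105.86.

Run 2: The run returns to its start, so emit a `<polygon>` with points (Y-flipped): 38.29,9.36 82.04,10.52 108.42,45.45 97.55,87.85 57.63,105.79 18.71,85.76 10.10,42.85.

Run 3: The run returns to its start, so emit a `<polygon>` with points (Y-flipped): 53.16,79.73 47.17,83.44 40.53,81.08 38.25,74.41 42.03,68.47 49.04,67.72 53.99,72.73.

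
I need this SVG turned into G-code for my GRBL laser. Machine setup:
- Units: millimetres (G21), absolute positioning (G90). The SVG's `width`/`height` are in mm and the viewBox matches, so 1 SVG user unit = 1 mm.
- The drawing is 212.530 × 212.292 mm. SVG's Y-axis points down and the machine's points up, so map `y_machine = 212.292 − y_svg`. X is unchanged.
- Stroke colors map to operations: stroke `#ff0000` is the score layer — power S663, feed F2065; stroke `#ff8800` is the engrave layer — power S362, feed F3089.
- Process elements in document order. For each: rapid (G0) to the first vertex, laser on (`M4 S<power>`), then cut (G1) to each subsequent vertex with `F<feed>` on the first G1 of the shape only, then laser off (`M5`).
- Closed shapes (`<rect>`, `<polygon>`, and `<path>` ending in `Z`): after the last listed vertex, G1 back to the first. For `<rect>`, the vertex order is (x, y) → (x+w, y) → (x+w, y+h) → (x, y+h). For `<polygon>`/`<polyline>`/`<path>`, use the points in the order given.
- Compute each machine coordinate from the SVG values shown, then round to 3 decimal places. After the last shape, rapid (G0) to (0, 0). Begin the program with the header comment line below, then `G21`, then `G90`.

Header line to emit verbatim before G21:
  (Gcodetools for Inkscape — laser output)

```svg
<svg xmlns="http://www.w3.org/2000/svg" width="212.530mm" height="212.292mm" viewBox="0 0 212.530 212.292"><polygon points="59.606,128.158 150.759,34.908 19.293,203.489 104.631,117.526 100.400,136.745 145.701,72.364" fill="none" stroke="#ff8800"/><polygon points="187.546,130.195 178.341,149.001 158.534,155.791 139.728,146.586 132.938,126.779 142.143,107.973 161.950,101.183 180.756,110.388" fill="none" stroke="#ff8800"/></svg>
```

(Gcodetools for Inkscape — laser output)
G21
G90
G0 X59.606 Y84.134
M4 S362
G1 X150.759 Y177.384 F3089
G1 X19.293 Y8.803
G1 X104.631 Y94.766
G1 X100.400 Y75.547
G1 X145.701 Y139.928
G1 X59.606 Y84.134
M5
G0 X187.546 Y82.097
M4 S362
G1 X178.341 Y63.291 F3089
G1 X158.534 Y56.501
G1 X139.728 Y65.706
G1 X132.938 Y85.513
G1 X142.143 Y104.319
G1 X161.950 Y111.109
G1 X180.756 Y101.904
G1 X187.546 Y82.097
M5
G0 X0.000 Y0.000

1 u = 1 mm; y_m = 212.292 − y.

[1] `<polygon>` closed polygon, #ff8800→engrave S362 F3089: (59.606,84.134) → (150.759,177.384) → (19.293,8.803) → (104.631,94.766) → (100.400,75.547) → (145.701,139.928) → (59.606,84.134) (closed)

[2] `<polygon>` regular polygon, #ff8800→engrave S362 F3089: (187.546,82.097) → (178.341,63.291) → (158.534,56.501) → (139.728,65.706) → (132.938,85.513) → (142.143,104.319) → (161.950,111.109) → (180.756,101.904) → (187.546,82.097) (closed)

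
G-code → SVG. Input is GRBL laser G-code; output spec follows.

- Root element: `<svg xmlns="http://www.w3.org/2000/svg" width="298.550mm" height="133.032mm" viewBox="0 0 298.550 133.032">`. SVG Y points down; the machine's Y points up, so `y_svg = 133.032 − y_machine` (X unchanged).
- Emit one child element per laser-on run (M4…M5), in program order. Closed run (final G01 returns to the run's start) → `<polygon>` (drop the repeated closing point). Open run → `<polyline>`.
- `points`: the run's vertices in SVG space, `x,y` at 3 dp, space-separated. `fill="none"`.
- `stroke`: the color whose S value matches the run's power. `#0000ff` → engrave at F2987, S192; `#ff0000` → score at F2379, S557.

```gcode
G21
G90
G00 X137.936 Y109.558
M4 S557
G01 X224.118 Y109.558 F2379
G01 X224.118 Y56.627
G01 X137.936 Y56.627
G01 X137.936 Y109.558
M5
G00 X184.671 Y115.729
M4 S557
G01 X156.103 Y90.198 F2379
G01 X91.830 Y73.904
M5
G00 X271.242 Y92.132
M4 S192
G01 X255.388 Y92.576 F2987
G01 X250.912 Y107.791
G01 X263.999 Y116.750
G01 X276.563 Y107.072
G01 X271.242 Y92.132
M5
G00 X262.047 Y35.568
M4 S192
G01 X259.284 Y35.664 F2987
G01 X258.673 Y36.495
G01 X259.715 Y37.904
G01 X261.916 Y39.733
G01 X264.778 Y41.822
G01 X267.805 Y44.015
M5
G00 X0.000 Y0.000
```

<svg xmlns="http://www.w3.org/2000/svg" width="298.550mm" height="133.032mm" viewBox="0 0 298.550 133.032">
  <polygon points="137.936,23.474 224.118,23.474 224.118,76.405 137.936,76.405" fill="none" stroke="#ff0000"/>
  <polyline points="184.671,17.303 156.103,42.834 91.830,59.128" fill="none" stroke="#ff0000"/>
  <polygon points="271.242,40.900 255.388,40.456 250.912,25.241 263.999,16.282 276.563,25.960" fill="none" stroke="#0000ff"/>
  <polyline points="262.047,97.464 259.284,97.368 258.673,96.537 259.715,95.128 261.916,93.299 264.778,91.210 267.805,89.017" fill="none" stroke="#0000ff"/>
</svg>

Each laser-on run becomes one SVG element. Flip Y back into SVG space with y_svg = 133.032 − y_machine.

Run 1: power S557 maps to stroke `#ff0000` (score). The run returns to its start, so emit a `<polygon>` with points (Y-flipped): 137.936,23.474 224.118,23.474 224.118,76.405 137.936,76.405.

Run 2: power S557 maps to stroke `#ff0000` (score). The run is open, so emit a `<polyline>` with points (Y-flipped): 184.671,17.303 156.103,42.834 91.830,59.128.

Run 3: the run's S192 means `#0000ff` (engrave). The run returns to its start, so emit a `<polygon>` with points (Y-flipped): 271.242,40.900 255.388,40.456 250.912,25.241 263.999,16.282 276.563,25.960.

Run 4: the run's S192 means `#0000ff` (engrave). The run is open, so emit a `<polyline>` with points (Y-flipped): 262.047,97.464 259.284,97.368 258.673,96.537 259.715,95.128 261.916,93.299 264.778,91.210 267.805,89.017.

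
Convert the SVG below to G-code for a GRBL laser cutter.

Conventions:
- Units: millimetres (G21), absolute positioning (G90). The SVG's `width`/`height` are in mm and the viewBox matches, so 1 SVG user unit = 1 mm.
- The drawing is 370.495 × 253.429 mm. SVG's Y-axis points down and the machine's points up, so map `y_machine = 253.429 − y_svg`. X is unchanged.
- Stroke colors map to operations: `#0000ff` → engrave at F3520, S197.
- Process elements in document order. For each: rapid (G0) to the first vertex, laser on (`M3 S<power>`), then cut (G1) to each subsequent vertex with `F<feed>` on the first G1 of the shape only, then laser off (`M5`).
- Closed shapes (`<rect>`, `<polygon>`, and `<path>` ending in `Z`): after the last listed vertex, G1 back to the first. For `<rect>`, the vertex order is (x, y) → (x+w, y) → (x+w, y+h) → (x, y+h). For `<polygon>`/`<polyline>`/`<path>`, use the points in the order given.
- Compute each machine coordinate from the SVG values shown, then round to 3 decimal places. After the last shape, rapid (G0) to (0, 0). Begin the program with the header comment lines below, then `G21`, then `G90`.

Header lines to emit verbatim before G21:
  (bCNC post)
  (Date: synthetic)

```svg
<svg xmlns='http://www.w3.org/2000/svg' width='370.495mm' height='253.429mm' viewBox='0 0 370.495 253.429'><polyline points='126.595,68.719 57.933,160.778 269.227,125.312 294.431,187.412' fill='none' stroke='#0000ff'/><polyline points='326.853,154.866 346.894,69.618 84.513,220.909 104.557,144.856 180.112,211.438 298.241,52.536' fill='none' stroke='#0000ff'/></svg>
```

Since the viewBox matches the mm dimensions, user units are millimetres directly. The only transform is the Y-flip y_m = 253.429 − y_svg.

Shape 1 is a open polyline drawn with `<polyline>`. Its stroke #0000ff means engrave at S197, F3520. After flipping Y the toolpath is (126.595,184.710) → (57.933,92.651) → (269.227,128.117) → (294.431,66.017).

Shape 2 is a open polyline drawn with `<polyline>`. Its stroke #0000ff means engrave at S197, F3520. After flipping Y the toolpath is (326.853,98.563) → (346.894,183.811) → (84.513,32.520) → (104.557,108.573) → (180.112,41.991) → (298.241,200.893).

(bCNC post)
(Date: synthetic)
G21
G90
G0 X126.595 Y184.710
M3 S197
G1 X57.933 Y92.651 F3520
G1 X269.227 Y128.117
G1 X294.431 Y66.017
M5
G0 X326.853 Y98.563
M3 S197
G1 X346.894 Y183.811 F3520
G1 X84.513 Y32.520
G1 X104.557 Y108.573
G1 X180.112 Y41.991
G1 X298.241 Y200.893
M5
G0 X0.000 Y0.000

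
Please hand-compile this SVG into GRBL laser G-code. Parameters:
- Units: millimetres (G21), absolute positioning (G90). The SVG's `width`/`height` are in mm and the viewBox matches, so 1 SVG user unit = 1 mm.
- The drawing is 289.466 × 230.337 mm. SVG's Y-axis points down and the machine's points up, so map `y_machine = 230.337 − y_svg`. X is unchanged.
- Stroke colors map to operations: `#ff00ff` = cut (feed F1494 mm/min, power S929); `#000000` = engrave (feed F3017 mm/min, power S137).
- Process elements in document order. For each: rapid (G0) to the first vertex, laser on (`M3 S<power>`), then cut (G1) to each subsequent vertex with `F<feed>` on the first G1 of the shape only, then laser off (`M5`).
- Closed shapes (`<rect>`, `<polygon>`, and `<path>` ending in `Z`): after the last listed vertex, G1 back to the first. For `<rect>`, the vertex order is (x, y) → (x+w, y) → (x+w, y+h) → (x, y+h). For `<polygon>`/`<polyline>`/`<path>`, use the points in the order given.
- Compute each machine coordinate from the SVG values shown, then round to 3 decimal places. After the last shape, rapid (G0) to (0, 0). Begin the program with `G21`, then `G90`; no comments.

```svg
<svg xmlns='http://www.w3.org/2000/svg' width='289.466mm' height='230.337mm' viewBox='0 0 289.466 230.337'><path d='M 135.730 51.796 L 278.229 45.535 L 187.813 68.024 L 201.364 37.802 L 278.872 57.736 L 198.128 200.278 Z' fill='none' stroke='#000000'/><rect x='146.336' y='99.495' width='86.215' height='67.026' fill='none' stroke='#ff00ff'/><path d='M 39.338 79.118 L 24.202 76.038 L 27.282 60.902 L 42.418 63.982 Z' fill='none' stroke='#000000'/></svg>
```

G21
G90
G0 X135.730 Y178.541
M3 S137
G1 X278.229 Y184.802 F3017
G1 X187.813 Y162.313
G1 X201.364 Y192.535
G1 X278.872 Y172.601
G1 X198.128 Y30.059
G1 X135.730 Y178.541
M5
G0 X146.336 Y130.842
M3 S929
G1 X232.551 Y130.842 F1494
G1 X232.551 Y63.816
G1 X146.336 Y63.816
G1 X146.336 Y130.842
M5
G0 X39.338 Y151.219
M3 S137
G1 X24.202 Y154.299 F3017
G1 X27.282 Y169.435
G1 X42.418 Y166.355
G1 X39.338 Y151.219
M5
G0 X0.000 Y0.000

viewBox `0 0 289.466 230.337` with mm width/height → 1 unit = 1 mm. Flip: y_m = 230.337 − y_svg.

**Shape 1** — `<path>` closed polygon, stroke `#000000` → engrave (S137, F3017). Machine vertices: (135.730,178.541) → (278.229,184.802) → (187.813,162.313) → (201.364,192.535) → (278.872,172.601) → (198.128,30.059) → (135.730,178.541). Closed: final G1 returns to the first vertex.

**Shape 2** — `<rect>` rectangle, stroke `#ff00ff` → cut (S929, F1494). Machine vertices: (146.336,130.842) → (232.551,130.842) → (232.551,63.816) → (146.336,63.816) → (146.336,130.842). Closed: final G1 returns to the first vertex.

**Shape 3** — `<path>` regular polygon, stroke `#000000` → engrave (S137, F3017). Machine vertices: (39.338,151.219) → (24.202,154.299) → (27.282,169.435) → (42.418,166.355) → (39.338,151.219). Closed: final G1 returns to the first vertex.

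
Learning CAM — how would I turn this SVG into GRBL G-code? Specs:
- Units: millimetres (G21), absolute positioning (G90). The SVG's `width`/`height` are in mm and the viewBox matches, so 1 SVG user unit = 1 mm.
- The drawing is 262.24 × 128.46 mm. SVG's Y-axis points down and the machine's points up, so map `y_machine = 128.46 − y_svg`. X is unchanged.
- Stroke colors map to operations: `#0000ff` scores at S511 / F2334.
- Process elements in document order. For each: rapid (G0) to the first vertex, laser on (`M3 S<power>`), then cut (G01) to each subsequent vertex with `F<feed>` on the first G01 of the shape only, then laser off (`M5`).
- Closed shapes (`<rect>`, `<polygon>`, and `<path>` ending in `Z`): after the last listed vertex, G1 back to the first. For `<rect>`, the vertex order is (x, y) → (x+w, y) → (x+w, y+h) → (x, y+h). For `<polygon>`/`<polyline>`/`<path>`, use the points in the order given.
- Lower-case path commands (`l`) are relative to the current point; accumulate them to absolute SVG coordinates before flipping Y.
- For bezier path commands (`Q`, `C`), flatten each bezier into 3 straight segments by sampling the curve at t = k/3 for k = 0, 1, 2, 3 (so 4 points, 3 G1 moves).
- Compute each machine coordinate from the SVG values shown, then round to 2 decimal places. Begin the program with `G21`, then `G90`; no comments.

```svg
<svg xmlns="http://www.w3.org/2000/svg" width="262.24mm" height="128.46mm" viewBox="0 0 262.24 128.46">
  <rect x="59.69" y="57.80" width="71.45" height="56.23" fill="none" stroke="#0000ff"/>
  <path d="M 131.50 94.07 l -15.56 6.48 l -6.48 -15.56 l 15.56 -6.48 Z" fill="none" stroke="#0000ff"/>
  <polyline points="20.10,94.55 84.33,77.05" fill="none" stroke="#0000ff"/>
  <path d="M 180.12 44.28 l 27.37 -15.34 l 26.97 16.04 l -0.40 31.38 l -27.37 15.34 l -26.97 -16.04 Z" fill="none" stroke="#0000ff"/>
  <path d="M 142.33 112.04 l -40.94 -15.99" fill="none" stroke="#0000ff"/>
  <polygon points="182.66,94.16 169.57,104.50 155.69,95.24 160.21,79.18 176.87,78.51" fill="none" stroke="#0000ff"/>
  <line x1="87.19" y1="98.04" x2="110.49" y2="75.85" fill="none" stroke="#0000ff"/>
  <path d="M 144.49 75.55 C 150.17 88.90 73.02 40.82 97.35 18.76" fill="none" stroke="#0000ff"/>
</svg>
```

G21
G90
G0 X59.69 Y70.66
M3 S511
G01 X131.14 Y70.66 F2334
G01 X131.14 Y14.43
G01 X59.69 Y14.43
G01 X59.69 Y70.66
M5
G0 X131.50 Y34.39
M3 S511
G01 X115.94 Y27.91 F2334
G01 X109.46 Y43.47
G01 X125.02 Y49.95
G01 X131.50 Y34.39
M5
G0 X20.10 Y33.91
M3 S511
G01 X84.33 Y51.41 F2334
M5
G0 X180.12 Y84.18
M3 S511
G01 X207.49 Y99.52 F2334
G01 X234.46 Y83.48
G01 X234.06 Y52.10
G01 X206.69 Y36.76
G01 X179.72 Y52.80
G01 X180.12 Y84.18
M5
G0 X142.33 Y16.42
M3 S511
G01 X101.39 Y32.41 F2334
M5
G0 X182.66 Y34.30
M3 S511
G01 X169.57 Y23.96 F2334
G01 X155.69 Y33.22
G01 X160.21 Y49.28
G01 X176.87 Y49.95
G01 X182.66 Y34.30
M5
G0 X87.19 Y30.42
M3 S511
G01 X110.49 Y52.61 F2334
M5
G0 X144.49 Y52.91
M3 S511
G01 X129.39 Y56.80 F2334
G01 X100.02 Y82.21
G01 X97.35 Y109.70
M5

Since the viewBox matches the mm dimensions, user units are millimetres directly. The only transform is the Y-flip y_m = 128.46 − y_svg.

Shape 1 is a rectangle drawn with `<rect>`. Its stroke #0000ff means score at S511, F2334. After flipping Y the toolpath is (59.69,70.66) → (131.14,70.66) → (131.14,14.43) → (59.69,14.43) → (59.69,70.66), returning to the start.

Shape 2 is a regular polygon drawn with `<path>`. Its stroke #0000ff means score at S511, F2334. After flipping Y the toolpath is (131.50,34.39) → (115.94,27.91) → (109.46,43.47) → (125.02,49.95) → (131.50,34.39), returning to the start.

Shape 3 is a line segment drawn with `<polyline>`. Its stroke #0000ff means score at S511, F2334. After flipping Y the toolpath is (20.10,33.91) → (84.33,51.41).

Shape 4 is a regular polygon drawn with `<path>`. Its stroke #0000ff means score at S511, F2334. After flipping Y the toolpath is (180.12,84.18) → (207.49,99.52) → (234.46,83.48) → (234.06,52.10) → (206.69,36.76) → (179.72,52.80) → (180.12,84.18), returning to the start.

Shape 5 is a line segment drawn with `<path>`. Its stroke #0000ff means score at S511, F2334. After flipping Y the toolpath is (142.33,16.42) → (101.39,32.41).

Shape 6 is a regular polygon drawn with `<polygon>`. Its stroke #0000ff means score at S511, F2334. After flipping Y the toolpath is (182.66,34.30) → (169.57,23.96) → (155.69,33.22) → (160.21,49.28) → (176.87,49.95) → (182.66,34.30), returning to the start.

Shape 7 is a line segment drawn with `<line>`. Its stroke #0000ff means score at S511, F2334. After flipping Y the toolpath is (87.19,30.42) → (110.49,52.61).

Shape 8 is a cubic bezier drawn with `<path>`. Its stroke #0000ff means score at S511, F2334. After flipping Y the toolpath is (144.49,52.91) → (129.39,56.80) → (100.02,82.21) → (97.35,109.70).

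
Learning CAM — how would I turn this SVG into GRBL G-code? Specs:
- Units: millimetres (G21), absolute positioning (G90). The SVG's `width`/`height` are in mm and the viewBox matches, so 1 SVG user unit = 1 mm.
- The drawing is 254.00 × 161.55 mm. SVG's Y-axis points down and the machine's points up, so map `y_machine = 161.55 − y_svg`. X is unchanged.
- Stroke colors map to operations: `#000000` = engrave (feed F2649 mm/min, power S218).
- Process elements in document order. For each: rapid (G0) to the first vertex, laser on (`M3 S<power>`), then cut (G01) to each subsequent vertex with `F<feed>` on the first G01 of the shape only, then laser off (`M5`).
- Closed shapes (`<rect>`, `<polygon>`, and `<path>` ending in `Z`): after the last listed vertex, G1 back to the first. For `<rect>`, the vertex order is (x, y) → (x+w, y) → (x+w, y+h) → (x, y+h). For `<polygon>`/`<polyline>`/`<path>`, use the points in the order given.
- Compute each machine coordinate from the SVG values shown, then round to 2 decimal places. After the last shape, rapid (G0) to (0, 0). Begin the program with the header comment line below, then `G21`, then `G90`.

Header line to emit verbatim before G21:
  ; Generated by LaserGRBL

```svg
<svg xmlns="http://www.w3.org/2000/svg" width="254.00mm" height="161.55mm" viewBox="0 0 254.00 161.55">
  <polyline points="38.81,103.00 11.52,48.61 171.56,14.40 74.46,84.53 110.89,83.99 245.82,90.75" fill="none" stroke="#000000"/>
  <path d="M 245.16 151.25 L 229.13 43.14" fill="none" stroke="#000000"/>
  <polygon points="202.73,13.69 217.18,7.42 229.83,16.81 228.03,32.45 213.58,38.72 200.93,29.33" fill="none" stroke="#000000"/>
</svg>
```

; Generated by LaserGRBL
G21
G90
G0 X38.81 Y58.55
M3 S218
G01 X11.52 Y112.94 F2649
G01 X171.56 Y147.15
G01 X74.46 Y77.02
G01 X110.89 Y77.56
G01 X245.82 Y70.80
M5
G0 X245.16 Y10.30
M3 S218
G01 X229.13 Y118.41 F2649
M5
G0 X202.73 Y147.86
M3 S218
G01 X217.18 Y154.13 F2649
G01 X229.83 Y144.74
G01 X228.03 Y129.10
G01 X213.58 Y122.83
G01 X200.93 Y132.22
G01 X202.73 Y147.86
M5
G0 X0.00 Y0.00

1 u = 1 mm; y_m = 161.55 − y.

[1] `<polyline>` open polyline, #000000→engrave S218 F2649: (38.81,58.55) → (11.52,112.94) → (171.56,147.15) → (74.46,77.02) → (110.89,77.56) → (245.82,70.80)

[2] `<path>` line segment, #000000→engrave S218 F2649: (245.16,10.30) → (229.13,118.41)

[3] `<polygon>` regular polygon, #000000→engrave S218 F2649: (202.73,147.86) → (217.18,154.13) → (229.83,144.74) → (228.03,129.10) → (213.58,122.83) → (200.93,132.22) → (202.73,147.86) (closed)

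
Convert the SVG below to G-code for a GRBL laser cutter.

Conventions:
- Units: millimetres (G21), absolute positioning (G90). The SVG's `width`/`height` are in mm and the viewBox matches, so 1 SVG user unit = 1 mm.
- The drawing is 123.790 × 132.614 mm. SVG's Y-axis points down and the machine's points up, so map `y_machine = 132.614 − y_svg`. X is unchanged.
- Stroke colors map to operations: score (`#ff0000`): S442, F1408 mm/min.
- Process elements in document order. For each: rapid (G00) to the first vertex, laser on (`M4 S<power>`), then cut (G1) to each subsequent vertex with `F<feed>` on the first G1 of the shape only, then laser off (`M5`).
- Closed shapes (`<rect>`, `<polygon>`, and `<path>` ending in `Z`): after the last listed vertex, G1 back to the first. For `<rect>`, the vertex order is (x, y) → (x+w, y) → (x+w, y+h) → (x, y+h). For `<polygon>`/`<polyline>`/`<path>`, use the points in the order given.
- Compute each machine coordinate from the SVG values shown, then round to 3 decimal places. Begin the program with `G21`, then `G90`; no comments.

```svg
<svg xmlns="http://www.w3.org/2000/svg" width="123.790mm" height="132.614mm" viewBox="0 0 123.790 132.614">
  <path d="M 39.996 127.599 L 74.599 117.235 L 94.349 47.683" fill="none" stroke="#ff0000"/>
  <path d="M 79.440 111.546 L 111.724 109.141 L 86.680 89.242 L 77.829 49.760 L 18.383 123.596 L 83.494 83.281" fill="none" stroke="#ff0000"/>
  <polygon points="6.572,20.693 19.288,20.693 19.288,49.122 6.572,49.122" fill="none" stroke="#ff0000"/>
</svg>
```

G21
G90
G00 X39.996 Y5.015
M4 S442
G1 X74.599 Y15.379 F1408
G1 X94.349 Y84.931
M5
G00 X79.440 Y21.068
M4 S442
G1 X111.724 Y23.473 F1408
G1 X86.680 Y43.372
G1 X77.829 Y82.854
G1 X18.383 Y9.018
G1 X83.494 Y49.333
M5
G00 X6.572 Y111.921
M4 S442
G1 X19.288 Y111.921 F1408
G1 X19.288 Y83.492
G1 X6.572 Y83.492
G1 X6.572 Y111.921
M5

viewBox `0 0 123.790 132.614` with mm width/height → 1 unit = 1 mm. Flip: y_m = 132.614 − y_svg.

**Shape 1** — `<path>` open polyline, stroke `#ff0000` → score (S442, F1408). Machine vertices: (39.996,5.015) → (74.599,15.379) → (94.349,84.931). Open path.

**Shape 2** — `<path>` open polyline, stroke `#ff0000` → score (S442, F1408). Machine vertices: (79.440,21.068) → (111.724,23.473) → (86.680,43.372) → (77.829,82.854) → (18.383,9.018) → (83.494,49.333). Open path.

**Shape 3** — `<polygon>` rectangle, stroke `#ff0000` → score (S442, F1408). Machine vertices: (6.572,111.921) → (19.288,111.921) → (19.288,83.492) → (6.572,83.492) → (6.572,111.921). Closed: final G1 returns to the first vertex.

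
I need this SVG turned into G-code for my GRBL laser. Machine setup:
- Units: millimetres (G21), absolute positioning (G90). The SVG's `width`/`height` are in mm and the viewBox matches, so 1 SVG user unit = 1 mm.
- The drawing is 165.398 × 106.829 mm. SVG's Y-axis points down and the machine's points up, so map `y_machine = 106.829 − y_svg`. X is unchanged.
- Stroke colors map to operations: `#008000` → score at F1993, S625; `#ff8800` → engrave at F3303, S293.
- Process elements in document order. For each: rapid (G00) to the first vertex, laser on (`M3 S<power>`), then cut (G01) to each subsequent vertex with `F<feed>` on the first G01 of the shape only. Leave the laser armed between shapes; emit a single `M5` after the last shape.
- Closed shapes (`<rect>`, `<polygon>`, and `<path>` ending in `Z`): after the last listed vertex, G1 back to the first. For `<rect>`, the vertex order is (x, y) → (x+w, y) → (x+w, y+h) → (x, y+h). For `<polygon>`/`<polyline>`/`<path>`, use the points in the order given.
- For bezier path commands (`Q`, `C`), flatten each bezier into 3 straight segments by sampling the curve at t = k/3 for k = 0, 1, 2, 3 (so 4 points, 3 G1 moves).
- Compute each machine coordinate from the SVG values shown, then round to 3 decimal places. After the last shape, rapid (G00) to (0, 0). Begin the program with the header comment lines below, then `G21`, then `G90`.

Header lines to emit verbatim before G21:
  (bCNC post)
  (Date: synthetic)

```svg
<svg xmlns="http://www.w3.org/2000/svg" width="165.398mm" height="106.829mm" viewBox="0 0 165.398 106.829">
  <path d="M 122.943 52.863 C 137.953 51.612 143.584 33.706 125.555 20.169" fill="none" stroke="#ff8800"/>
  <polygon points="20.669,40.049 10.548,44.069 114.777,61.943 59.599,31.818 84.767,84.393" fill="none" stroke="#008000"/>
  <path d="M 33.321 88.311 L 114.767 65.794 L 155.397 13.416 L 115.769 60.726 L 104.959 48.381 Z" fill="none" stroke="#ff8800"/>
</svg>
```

(bCNC post)
(Date: synthetic)
G21
G90
G00 X122.943 Y53.966
M3 S293
G01 X134.298 Y59.990 F3303
G01 X136.226 Y72.445
G01 X125.555 Y86.660
G00 X20.669 Y66.780
M3 S625
G01 X10.548 Y62.760 F1993
G01 X114.777 Y44.886
G01 X59.599 Y75.011
G01 X84.767 Y22.436
G01 X20.669 Y66.780
G00 X33.321 Y18.518
M3 S293
G01 X114.767 Y41.035 F3303
G01 X155.397 Y93.413
G01 X115.769 Y46.103
G01 X104.959 Y58.448
G01 X33.321 Y18.518
M5
G00 X0.000 Y0.000

1 u = 1 mm; y_m = 106.829 − y.

[1] `<path>` cubic bezier, #ff8800→engrave S293 F3303: (122.943,53.966) → (134.298,59.990) → (136.226,72.445) → (125.555,86.660)

[2] `<polygon>` closed polygon, #008000→score S625 F1993: (20.669,66.780) → (10.548,62.760) → (114.777,44.886) → (59.599,75.011) → (84.767,22.436) → (20.669,66.780) (closed)

[3] `<path>` closed polygon, #ff8800→engrave S293 F3303: (33.321,18.518) → (114.767,41.035) → (155.397,93.413) → (115.769,46.103) → (104.959,58.448) → (33.321,18.518) (closed)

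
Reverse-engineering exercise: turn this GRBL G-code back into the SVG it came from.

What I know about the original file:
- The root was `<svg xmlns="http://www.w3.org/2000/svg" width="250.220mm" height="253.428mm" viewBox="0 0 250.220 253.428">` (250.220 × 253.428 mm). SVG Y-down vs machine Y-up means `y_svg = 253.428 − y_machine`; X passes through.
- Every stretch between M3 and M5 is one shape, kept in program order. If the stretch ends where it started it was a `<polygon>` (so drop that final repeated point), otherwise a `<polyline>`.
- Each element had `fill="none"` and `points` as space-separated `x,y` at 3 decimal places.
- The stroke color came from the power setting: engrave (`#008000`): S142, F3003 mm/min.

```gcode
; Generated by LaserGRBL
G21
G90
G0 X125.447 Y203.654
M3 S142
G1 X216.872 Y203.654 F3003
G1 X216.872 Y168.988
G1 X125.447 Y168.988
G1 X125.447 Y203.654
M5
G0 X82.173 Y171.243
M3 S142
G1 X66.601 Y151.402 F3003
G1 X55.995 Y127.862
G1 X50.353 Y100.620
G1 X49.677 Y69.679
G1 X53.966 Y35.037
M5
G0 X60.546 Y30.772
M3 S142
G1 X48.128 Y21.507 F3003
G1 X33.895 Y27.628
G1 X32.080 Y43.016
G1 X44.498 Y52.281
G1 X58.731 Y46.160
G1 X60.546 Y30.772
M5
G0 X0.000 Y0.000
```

<svg xmlns="http://www.w3.org/2000/svg" width="250.220mm" height="253.428mm" viewBox="0 0 250.220 253.428">
  <polygon points="125.447,49.774 216.872,49.774 216.872,84.440 125.447,84.440" fill="none" stroke="#008000"/>
  <polyline points="82.173,82.185 66.601,102.026 55.995,125.566 50.353,152.808 49.677,183.749 53.966,218.391" fill="none" stroke="#008000"/>
  <polygon points="60.546,222.656 48.128,231.921 33.895,225.800 32.080,210.412 44.498,201.147 58.731,207.268" fill="none" stroke="#008000"/>
</svg>

y_svg = 253.428 − y_m. Every run uses S142, so all elements get stroke `#008000` (engrave).

[1] closed run; points: 125.447,49.774 216.872,49.774 216.872,84.440 125.447,84.440

[2] open run; points: 82.173,82.185 66.601,102.026 55.995,125.566 50.353,152.808 49.677,183.749 53.966,218.391

[3] closed run; points: 60.546,222.656 48.128,231.921 33.895,225.800 32.080,210.412 44.498,201.147 58.731,207.268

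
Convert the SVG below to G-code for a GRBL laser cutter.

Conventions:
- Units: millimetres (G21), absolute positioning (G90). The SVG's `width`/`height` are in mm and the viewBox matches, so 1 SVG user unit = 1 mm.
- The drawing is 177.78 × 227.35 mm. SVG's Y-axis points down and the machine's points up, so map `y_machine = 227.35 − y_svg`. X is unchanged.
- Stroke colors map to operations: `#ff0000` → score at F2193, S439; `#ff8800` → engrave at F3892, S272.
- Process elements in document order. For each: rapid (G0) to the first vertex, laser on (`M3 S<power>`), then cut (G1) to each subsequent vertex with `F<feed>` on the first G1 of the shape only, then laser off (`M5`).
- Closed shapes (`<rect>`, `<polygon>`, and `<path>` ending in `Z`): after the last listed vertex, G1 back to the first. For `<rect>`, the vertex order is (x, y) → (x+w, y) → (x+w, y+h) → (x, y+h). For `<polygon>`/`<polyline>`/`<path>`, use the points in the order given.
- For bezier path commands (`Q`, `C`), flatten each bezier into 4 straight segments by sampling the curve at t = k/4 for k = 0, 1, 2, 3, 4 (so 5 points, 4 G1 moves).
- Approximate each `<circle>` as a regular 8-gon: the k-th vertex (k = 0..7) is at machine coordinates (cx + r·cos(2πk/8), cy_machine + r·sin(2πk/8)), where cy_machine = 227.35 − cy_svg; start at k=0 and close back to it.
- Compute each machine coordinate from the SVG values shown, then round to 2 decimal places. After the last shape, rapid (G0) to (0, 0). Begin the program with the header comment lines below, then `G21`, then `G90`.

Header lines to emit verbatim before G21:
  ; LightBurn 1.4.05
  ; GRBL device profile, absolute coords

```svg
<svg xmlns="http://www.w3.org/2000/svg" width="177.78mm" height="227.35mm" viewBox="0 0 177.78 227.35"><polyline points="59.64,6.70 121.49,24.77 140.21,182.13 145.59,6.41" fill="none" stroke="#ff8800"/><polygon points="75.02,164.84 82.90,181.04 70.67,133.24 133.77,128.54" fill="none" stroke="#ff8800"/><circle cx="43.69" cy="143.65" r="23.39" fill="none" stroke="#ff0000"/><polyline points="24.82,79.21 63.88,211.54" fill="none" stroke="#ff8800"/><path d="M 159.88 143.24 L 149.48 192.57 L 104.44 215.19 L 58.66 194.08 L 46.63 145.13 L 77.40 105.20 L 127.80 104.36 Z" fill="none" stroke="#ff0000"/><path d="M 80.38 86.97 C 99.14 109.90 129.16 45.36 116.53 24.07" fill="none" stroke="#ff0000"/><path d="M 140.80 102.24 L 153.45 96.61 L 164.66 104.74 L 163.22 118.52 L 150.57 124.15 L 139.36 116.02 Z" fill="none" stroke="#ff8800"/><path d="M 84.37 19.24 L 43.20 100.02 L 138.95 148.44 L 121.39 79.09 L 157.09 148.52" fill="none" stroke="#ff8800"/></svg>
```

; LightBurn 1.4.05
; GRBL device profile, absolute coords
G21
G90
G0 X59.64 Y220.65
M3 S272
G1 X121.49 Y202.58 F3892
G1 X140.21 Y45.22
G1 X145.59 Y220.94
M5
G0 X75.02 Y62.51
M3 S272
G1 X82.90 Y46.31 F3892
G1 X70.67 Y94.11
G1 X133.77 Y98.81
G1 X75.02 Y62.51
M5
G0 X67.08 Y83.70
M3 S439
G1 X60.23 Y100.24 F2193
G1 X43.69 Y107.09
G1 X27.15 Y100.24
G1 X20.30 Y83.70
G1 X27.15 Y67.16
G1 X43.69 Y60.31
G1 X60.23 Y67.16
G1 X67.08 Y83.70
M5
G0 X24.82 Y148.14
M3 S272
G1 X63.88 Y15.81 F3892
M5
G0 X159.88 Y84.11
M3 S439
G1 X149.48 Y34.78 F2193
G1 X104.44 Y12.16
G1 X58.66 Y33.27
G1 X46.63 Y82.22
G1 X77.40 Y122.15
G1 X127.80 Y122.99
G1 X159.88 Y84.11
M5
G0 X80.38 Y140.38
M3 S439
G1 X95.72 Y137.54 F2193
G1 X110.23 Y155.25
G1 X118.85 Y181.25
G1 X116.53 Y203.28
M5
G0 X140.80 Y125.11
M3 S272
G1 X153.45 Y130.74 F3892
G1 X164.66 Y122.61
G1 X163.22 Y108.83
G1 X150.57 Y103.20
G1 X139.36 Y111.33
G1 X140.80 Y125.11
M5
G0 X84.37 Y208.11
M3 S272
G1 X43.20 Y127.33 F3892
G1 X138.95 Y78.91
G1 X121.39 Y148.26
G1 X157.09 Y78.83
M5
G0 X0.00 Y0.00

1 u = 1 mm; y_m = 227.35 − y.

[1] `<polyline>` open polyline, #ff8800→engrave S272 F3892: (59.64,220.65) → (121.49,202.58) → (140.21,45.22) → (145.59,220.94)

[2] `<polygon>` closed polygon, #ff8800→engrave S272 F3892: (75.02,62.51) → (82.90,46.31) → (70.67,94.11) → (133.77,98.81) → (75.02,62.51) (closed)

[3] `<circle>` circle, #ff0000→score S439 F2193: (67.08,83.70) → (60.23,100.24) → (43.69,107.09) → (27.15,100.24) → (20.30,83.70) → (27.15,67.16) → (43.69,60.31) → (60.23,67.16) → (67.08,83.70) (closed)

[4] `<polyline>` line segment, #ff8800→engrave S272 F3892: (24.82,148.14) → (63.88,15.81)

[5] `<path>` regular polygon, #ff0000→score S439 F2193: (159.88,84.11) → (149.48,34.78) → (104.44,12.16) → (58.66,33.27) → (46.63,82.22) → (77.40,122.15) → (127.80,122.99) → (159.88,84.11) (closed)

[6] `<path>` cubic bezier, #ff0000→score S439 F2193: (80.38,140.38) → (95.72,137.54) → (110.23,155.25) → (118.85,181.25) → (116.53,203.28)

[7] `<path>` regular polygon, #ff8800→engrave S272 F3892: (140.80,125.11) → (153.45,130.74) → (164.66,122.61) → (163.22,108.83) → (150.57,103.20) → (139.36,111.33) → (140.80,125.11) (closed)

[8] `<path>` open polyline, #ff8800→engrave S272 F3892: (84.37,208.11) → (43.20,127.33) → (138.95,78.91) → (121.39,148.26) → (157.09,78.83)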